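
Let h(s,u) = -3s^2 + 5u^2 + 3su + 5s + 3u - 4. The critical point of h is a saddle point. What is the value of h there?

-223/69

∂h/∂s = -6s + 3u + 5 = 0 and ∂h/∂u = 3s + 10u + 3 = 0, so (s, u) = (41/69, -11/23).
The Hessian has h_{ss} = -6, h_{uu} = 10, h_{su} = 3, giving D = -69 < 0, so the point is a saddle point.
h(41/69, -11/23) = -223/69.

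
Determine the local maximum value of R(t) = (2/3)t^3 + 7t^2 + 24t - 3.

-89/3

Critical points: R'(t) = 2t^2 + 14t + 24 vanishes at t = -4, -3.
R''(t) = 4t + 14. R''(-4) = -2 < 0 ⇒ local maximum; R''(-3) = 2 > 0 ⇒ local minimum.
The local maximum is R(-4) = -89/3.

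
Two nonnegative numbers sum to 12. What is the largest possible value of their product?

With x + y = 12, the product is P(x) = x(12 − x).
P'(x) = 12 − 2x = 0 gives x = 6; P'' = −2 < 0, so this is the maximum.
P = 6·6 = 36.

36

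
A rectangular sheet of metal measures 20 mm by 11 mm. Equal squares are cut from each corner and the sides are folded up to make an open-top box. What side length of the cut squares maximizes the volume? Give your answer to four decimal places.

With cut size x, the volume is V(x) = x(20 − 2x)(11 − 2x) for 0 < x < 5.5.
V'(x) = 12x^2 − 124x + 220. Setting V'(x) = 0 gives x ≈ 2.2751 (the root in (0, 5.5)).
V''(x) = 24x − 124 is negative there, so this is the maximum; V ≈ 226.7094.

2.2751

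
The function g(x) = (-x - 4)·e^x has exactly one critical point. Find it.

By the product rule, g'(x) = (-x - 5)·e^x. Since e^x > 0, the only critical point is x = -5.
g''(-5) has the same sign as -1 < 0, so this is a local maximum.
g(-5) = (1)·e^(-5) ≈ 0.0067.

-5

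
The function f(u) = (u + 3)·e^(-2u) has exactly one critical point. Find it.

-5/2

f'(u) = 1·e^(-2u) + (u + 3)·(-2)·e^(-2u) = (-2u - 5)·e^(-2u). Since e^(-2u) > 0, the only critical point is u = -5/2.
f''(-5/2) has the same sign as -2 < 0, so this is a local maximum.
f(-5/2) = (1/2)·e^(5) ≈ 74.2066.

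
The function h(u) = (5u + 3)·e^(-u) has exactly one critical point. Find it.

2/5

Differentiating with the product rule gives h'(u) = (-5u + 2)·e^(-u). Since e^(-u) > 0, the only critical point is u = 2/5.
h''(2/5) has the same sign as -5 < 0, so this is a local maximum.
h(2/5) = (5)·e^(-2/5) ≈ 3.3516.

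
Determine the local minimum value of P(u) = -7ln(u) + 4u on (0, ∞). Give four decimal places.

P'(u) = -7/u + 4 = 0 gives u = 7/4.
P''(u) = 7/u², which is positive for u > 0, so this is a local minimum.
P(7/4) = -7·ln(7/4) + 7 ≈ 3.0827.

3.0827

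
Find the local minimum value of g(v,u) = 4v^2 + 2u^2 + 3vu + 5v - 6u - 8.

∂g/∂v = 8v + 3u + 5 = 0 and ∂g/∂u = 3v + 4u - 6 = 0, so (v, u) = (-38/23, 63/23).
The Hessian has g_{vv} = 8, g_{uu} = 4, g_{vu} = 3, giving D = 23 > 0 with g_{vv} > 0, so the point is a local minimum.
g(-38/23, 63/23) = -468/23.

-468/23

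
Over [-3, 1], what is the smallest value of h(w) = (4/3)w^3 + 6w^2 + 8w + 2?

h'(w) = 4w^2 + 12w + 8, which vanishes at w = -2 and w = -1.
Candidates: h(-3) = -4, h(-2) = -2/3, h(-1) = -4/3, h(1) = 52/3.
Hence the absolute minimum is -4 at w = -3.

-4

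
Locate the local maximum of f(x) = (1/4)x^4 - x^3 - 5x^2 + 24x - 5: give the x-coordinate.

2

f'(x) = x^3 - 3x^2 - 10x + 24 = 0 at x = -3, 2, 4.
Second-derivative test with f''(x) = 3x^2 - 6x - 10: f''(-3) = 35 > 0 ⇒ local minimum; f''(2) = -10 < 0 ⇒ local maximum; f''(4) = 14 > 0 ⇒ local minimum.
So the local maximum value is f(2) = 19.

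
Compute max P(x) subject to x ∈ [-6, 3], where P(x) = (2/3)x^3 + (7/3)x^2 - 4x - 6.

21

Differentiating, P'(x) = 2x^2 + (14/3)x - 4; which vanishes at x = -3 and x = 2/3.
Evaluating at the critical points and endpoints: P(-6) = -42,  P(-3) = 9,  P(2/3) = -602/81,  P(3) = 21.
The maximum over the interval is 21, attained at x = 3.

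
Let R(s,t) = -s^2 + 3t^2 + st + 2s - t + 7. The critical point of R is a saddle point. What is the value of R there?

8

∂R/∂s = -2s + t + 2 = 0 and ∂R/∂t = s + 6t - 1 = 0, so (s, t) = (1, 0).
The Hessian has R_{ss} = -2, R_{tt} = 6, R_{st} = 1, giving D = -13 < 0, so the point is a saddle point.
R(1, 0) = 8.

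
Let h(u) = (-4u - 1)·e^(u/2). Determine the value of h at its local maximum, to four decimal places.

2.5972

By the product rule, h'(u) = (-2u - 9/2)·e^(u/2). Since e^(u/2) > 0, the only critical point is u = -9/4.
h''(-9/4) has the same sign as -2 < 0, so this is a local maximum.
h(-9/4) = (8)·e^(-9/8) ≈ 2.5972.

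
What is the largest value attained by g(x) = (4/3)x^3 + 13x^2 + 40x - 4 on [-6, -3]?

Differentiating, g'(x) = 4x^2 + 26x + 40; whose only zero in [-6, -3] is x = -4.
Compare values at every candidate in [-6, -3]: g(-6) = -64, g(-4) = -124/3, g(-3) = -43.
The maximum over the interval is -124/3, attained at x = -4.

-124/3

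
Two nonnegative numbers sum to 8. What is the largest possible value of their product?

16

With x + y = 8, the product is P(x) = x(8 − x).
P'(x) = 8 − 2x = 0 gives x = 4; P'' = −2 < 0, so this is the maximum.
P = 4·4 = 16.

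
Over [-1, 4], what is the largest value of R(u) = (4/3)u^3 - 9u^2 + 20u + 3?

73/3

The derivative is 4u^2 - 18u + 20, which vanishes at u = 2 and u = 5/2.
Candidates: R(-1) = -82/3, R(2) = 53/3, R(5/2) = 211/12, R(4) = 73/3.
So the maximum is R(4) = 73/3.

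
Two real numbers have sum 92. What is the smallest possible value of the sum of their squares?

4232

With a + b = 92, a^2 + b^2 = a^2 + (92 − a)^2.
The derivative 2a − 2(92 − a) = 4a − 184 vanishes at a = 46; second derivative 4 > 0, a minimum.
The minimum is 2·(46)^2 = 4232.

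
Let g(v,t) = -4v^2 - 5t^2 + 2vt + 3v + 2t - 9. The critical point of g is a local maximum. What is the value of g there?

-611/76

∂g/∂v = -8v + 2t + 3 = 0 and ∂g/∂t = 2v - 10t + 2 = 0, so (v, t) = (17/38, 11/38).
The Hessian has g_{vv} = -8, g_{tt} = -10, g_{vt} = 2, giving D = 76 > 0 with g_{vv} < 0, so the point is a local maximum.
g(17/38, 11/38) = -611/76.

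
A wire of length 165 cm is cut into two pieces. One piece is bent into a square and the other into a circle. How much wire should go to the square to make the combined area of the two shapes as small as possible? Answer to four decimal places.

Let x be the length used for the square. Square side x/4; circle radius (165−x)/(2π).
A(x) = (x/4)² + π·((165−x)/(2π))² = x²/16 + (165−x)²/(4π) for 0 ≤ x ≤ 165. A'(x) = x/8 − (165−x)/(2π) = 0 gives x = 4·165/(π+4) ≈ 92.4164.
A'' = 1/8 + 1/(2π) > 0, so this gives the minimum combined area; x ≈ 92.4164 cm to the square.

92.4164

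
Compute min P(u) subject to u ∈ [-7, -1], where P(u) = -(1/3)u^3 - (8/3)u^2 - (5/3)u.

P'(u) = -u^2 - (16/3)u - 5/3, whose only zero in [-7, -1] is u = -5.
Compare values at every candidate in [-7, -1]: P(-7) = -14/3; P(-5) = -50/3; P(-1) = -2/3.
The minimum over the interval is -50/3, attained at u = -5.

-50/3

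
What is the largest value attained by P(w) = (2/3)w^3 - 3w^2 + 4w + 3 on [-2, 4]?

Differentiating, P'(w) = 2w^2 - 6w + 4; which vanishes at w = 1 and w = 2.
Compare values at every candidate in [-2, 4]: P(-2) = -67/3, P(1) = 14/3, P(2) = 13/3, P(4) = 41/3.
Hence the absolute maximum is 41/3 at w = 4.

41/3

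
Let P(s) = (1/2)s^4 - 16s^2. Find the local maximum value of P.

Critical points: P'(s) = 2s^3 - 32s vanishes at s = -4, 0, 4.
P''(s) = 6s^2 - 32. P''(-4) = 64 > 0 ⇒ local minimum; P''(0) = -32 < 0 ⇒ local maximum; P''(4) = 64 > 0 ⇒ local minimum.
The local maximum is P(0) = 0.

0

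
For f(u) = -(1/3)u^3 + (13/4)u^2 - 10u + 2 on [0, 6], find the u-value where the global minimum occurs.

f'(u) = -u^2 + (13/2)u - 10, which vanishes at u = 5/2 and u = 4.
Candidates: f(0) = 2; f(5/2) = -379/48; f(4) = -22/3; f(6) = -13.
The minimum over the interval is -13, attained at u = 6.

6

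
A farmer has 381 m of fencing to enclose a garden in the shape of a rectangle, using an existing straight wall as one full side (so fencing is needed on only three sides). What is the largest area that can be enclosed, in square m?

145161/8

Let the sides perpendicular to the wall have length x and the parallel side y, so 2x + y = 381 and the area is A = xy = x(381 − 2x).
A'(x) = 381 − 4x = 0 gives x = 381/4, and A''(x) = −4 < 0 confirms a maximum.
Then y = 381 − 2·381/4 = 381/2 and A = 145161/8.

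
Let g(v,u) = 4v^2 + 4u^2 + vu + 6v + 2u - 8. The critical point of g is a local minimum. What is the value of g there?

-652/63

∂g/∂v = 8v + u + 6 = 0 and ∂g/∂u = v + 8u + 2 = 0, so (v, u) = (-46/63, -10/63).
The Hessian has g_{vv} = 8, g_{uu} = 8, g_{vu} = 1, giving D = 63 > 0 with g_{vv} > 0, so the point is a local minimum.
g(-46/63, -10/63) = -652/63.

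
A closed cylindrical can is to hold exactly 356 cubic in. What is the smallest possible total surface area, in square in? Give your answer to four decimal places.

278.0660

With radius r and height h, πr²h = 356 so h = 356/(πr²), and S(r) = 2πr² + 2πrh = 2πr² + 2·356/r.
S'(r) = 4πr − 2·356/r² = 0 ⇒ r³ = 356/(2π), so r ≈ 3.8408 and h = 2r ≈ 7.6816.
S''(r) = 4π + 4·356/r³ > 0, so this is the minimum; S ≈ 278.0660.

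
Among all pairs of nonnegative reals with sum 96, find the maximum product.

2304

With x + y = 96, the product is P(x) = x(96 − x).
P'(x) = 96 − 2x = 0 gives x = 48; P'' = −2 < 0, so this is the maximum.
P = 48·48 = 2304.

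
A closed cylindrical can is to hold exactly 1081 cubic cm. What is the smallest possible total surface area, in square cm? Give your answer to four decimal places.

583.0847

With radius r and height h, πr²h = 1081 so h = 1081/(πr²), and S(r) = 2πr² + 2πrh = 2πr² + 2·1081/r.
S'(r) = 4πr − 2·1081/r² = 0 ⇒ r³ = 1081/(2π), so r ≈ 5.5618 and h = 2r ≈ 11.1236.
S''(r) = 4π + 4·1081/r³ > 0, so this is the minimum; S ≈ 583.0847.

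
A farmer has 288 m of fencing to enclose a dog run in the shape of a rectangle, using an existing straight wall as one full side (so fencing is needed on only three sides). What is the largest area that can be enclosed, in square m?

10368

Let the sides perpendicular to the wall have length x and the parallel side y, so 2x + y = 288 and the area is A = xy = x(288 − 2x).
A'(x) = 288 − 4x = 0 gives x = 72, and A''(x) = −4 < 0 confirms a maximum.
Then y = 288 − 2·72 = 144 and A = 10368.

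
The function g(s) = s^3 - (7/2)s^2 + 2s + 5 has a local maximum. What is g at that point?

g'(s) = 3s^2 - 7s + 2 = 0 at s = 1/3, 2.
g''(s) = 6s - 7. g''(1/3) = -5 < 0 ⇒ local maximum; g''(2) = 5 > 0 ⇒ local minimum.
Thus g has its local maximum at s = 1/3, with value 287/54.

287/54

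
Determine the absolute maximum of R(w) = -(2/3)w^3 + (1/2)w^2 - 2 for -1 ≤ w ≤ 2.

-5/6

R'(w) = -2w^2 + w, which vanishes at w = 0 and w = 1/2.
Candidates: R(-1) = -5/6; R(0) = -2; R(1/2) = -47/24; R(2) = -16/3.
So the maximum is R(-1) = -5/6.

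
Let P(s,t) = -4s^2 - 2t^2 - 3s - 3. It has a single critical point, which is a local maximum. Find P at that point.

-39/16

∂P/∂s = -8s - 3 = 0 and ∂P/∂t = -4t = 0, so (s, t) = (-3/8, 0).
The Hessian has P_{ss} = -8, P_{tt} = -4, P_{st} = 0, giving D = 32 > 0 with P_{ss} < 0, so the point is a local maximum.
P(-3/8, 0) = -39/16.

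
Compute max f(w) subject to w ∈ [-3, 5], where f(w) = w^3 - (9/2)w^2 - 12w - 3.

7/2

f'(w) = 3w^2 - 9w - 12, which vanishes at w = -1 and w = 4.
Evaluating at the critical points and endpoints: f(-3) = -69/2,  f(-1) = 7/2,  f(4) = -59,  f(5) = -101/2.
The maximum over the interval is 7/2, attained at w = -1.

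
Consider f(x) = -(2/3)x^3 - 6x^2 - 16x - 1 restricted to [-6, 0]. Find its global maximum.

23

The derivative is -2x^2 - 12x - 16, which vanishes at x = -4 and x = -2.
Compare values at every candidate in [-6, 0]: f(-6) = 23, f(-4) = 29/3, f(-2) = 37/3, f(0) = -1.
Hence the absolute maximum is 23 at x = -6.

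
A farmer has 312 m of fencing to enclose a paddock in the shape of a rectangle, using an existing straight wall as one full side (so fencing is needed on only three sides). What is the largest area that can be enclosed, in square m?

12168

Let the sides perpendicular to the wall have length x and the parallel side y, so 2x + y = 312 and the area is A = xy = x(312 − 2x).
A'(x) = 312 − 4x = 0 gives x = 78, and A''(x) = −4 < 0 confirms a maximum.
Then y = 312 − 2·78 = 156 and A = 12168.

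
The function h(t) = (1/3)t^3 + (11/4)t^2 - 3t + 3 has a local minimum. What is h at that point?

Critical points: h'(t) = t^2 + (11/2)t - 3 vanishes at t = -6, 1/2.
h''(t) = 2t + 11/2. h''(-6) = -13/2 < 0 ⇒ local maximum; h''(1/2) = 13/2 > 0 ⇒ local minimum.
Thus h has its local minimum at t = 1/2, with value 107/48.

107/48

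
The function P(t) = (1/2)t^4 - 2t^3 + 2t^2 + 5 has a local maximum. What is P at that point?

P'(t) = 2t^3 - 6t^2 + 4t = 0 at t = 0, 1, 2.
P''(t) = 6t^2 - 12t + 4. P''(0) = 4 > 0 ⇒ local minimum; P''(1) = -2 < 0 ⇒ local maximum; P''(2) = 4 > 0 ⇒ local minimum.
The local maximum is P(1) = 11/2.

11/2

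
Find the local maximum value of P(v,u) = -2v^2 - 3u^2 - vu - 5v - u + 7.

233/23

∂P/∂v = -4v - u - 5 = 0 and ∂P/∂u = -v - 6u - 1 = 0, so (v, u) = (-29/23, 1/23).
The Hessian has P_{vv} = -4, P_{uu} = -6, P_{vu} = -1, giving D = 23 > 0 with P_{vv} < 0, so the point is a local maximum.
P(-29/23, 1/23) = 233/23.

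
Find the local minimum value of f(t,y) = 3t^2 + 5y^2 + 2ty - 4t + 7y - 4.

-507/56

∂f/∂t = 6t + 2y - 4 = 0 and ∂f/∂y = 2t + 10y + 7 = 0, so (t, y) = (27/28, -25/28).
The Hessian has f_{tt} = 6, f_{yy} = 10, f_{ty} = 2, giving D = 56 > 0 with f_{tt} > 0, so the point is a local minimum.
f(27/28, -25/28) = -507/56.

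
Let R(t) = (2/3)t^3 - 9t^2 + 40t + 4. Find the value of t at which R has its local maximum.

4

Critical points: R'(t) = 2t^2 - 18t + 40 vanishes at t = 4, 5.
R''(t) = 4t - 18. R''(4) = -2 < 0 ⇒ local maximum; R''(5) = 2 > 0 ⇒ local minimum.
The local maximum is R(4) = 188/3.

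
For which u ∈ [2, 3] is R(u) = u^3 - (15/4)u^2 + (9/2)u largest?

The derivative is 3u^2 - (15/2)u + 9/2, which has no zeros in [2, 3].
Evaluating at the critical points and endpoints: R(2) = 2, R(3) = 27/4.
The maximum over the interval is 27/4, attained at u = 3.

3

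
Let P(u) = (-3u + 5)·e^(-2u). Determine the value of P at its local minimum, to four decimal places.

P'(u) = (-3)·e^(-2u) + (-3u + 5)·(-2)·e^(-2u) = (6u - 13)·e^(-2u). Since e^(-2u) > 0, the only critical point is u = 13/6.
P''(13/6) has the same sign as 6 > 0, so this is a local minimum.
P(13/6) = (-3/2)·e^(-13/3) ≈ -0.0197.

-0.0197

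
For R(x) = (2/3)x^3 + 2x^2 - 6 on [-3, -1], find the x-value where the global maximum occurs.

Differentiating, R'(x) = 2x^2 + 4x; whose only zero in [-3, -1] is x = -2.
Compare values at every candidate in [-3, -1]: R(-3) = -6; R(-2) = -10/3; R(-1) = -14/3.
The maximum over the interval is -10/3, attained at x = -2.

-2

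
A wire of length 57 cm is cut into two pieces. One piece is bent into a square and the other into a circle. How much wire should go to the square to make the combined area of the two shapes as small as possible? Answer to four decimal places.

31.9257

Let x be the length used for the square. Square side x/4; circle radius (57−x)/(2π).
A(x) = (x/4)² + π·((57−x)/(2π))² = x²/16 + (57−x)²/(4π) for 0 ≤ x ≤ 57. A'(x) = x/8 − (57−x)/(2π) = 0 gives x = 4·57/(π+4) ≈ 31.9257.
A'' = 1/8 + 1/(2π) > 0, so this gives the minimum combined area; x ≈ 31.9257 cm to the square.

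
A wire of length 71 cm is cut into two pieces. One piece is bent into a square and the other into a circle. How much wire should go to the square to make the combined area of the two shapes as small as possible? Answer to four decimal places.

39.7670

Let x be the length used for the square. Square side x/4; circle radius (71−x)/(2π).
A(x) = (x/4)² + π·((71−x)/(2π))² = x²/16 + (71−x)²/(4π) for 0 ≤ x ≤ 71. A'(x) = x/8 − (71−x)/(2π) = 0 gives x = 4·71/(π+4) ≈ 39.7670.
A'' = 1/8 + 1/(2π) > 0, so this gives the minimum combined area; x ≈ 39.7670 cm to the square.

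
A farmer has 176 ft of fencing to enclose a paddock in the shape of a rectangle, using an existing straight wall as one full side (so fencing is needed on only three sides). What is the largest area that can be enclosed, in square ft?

Let the sides perpendicular to the wall have length x and the parallel side y, so 2x + y = 176 and the area is A = xy = x(176 − 2x).
A'(x) = 176 − 4x = 0 gives x = 44, and A''(x) = −4 < 0 confirms a maximum.
Then y = 176 − 2·44 = 88 and A = 3872.

3872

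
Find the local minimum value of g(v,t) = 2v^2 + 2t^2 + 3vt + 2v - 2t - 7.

-11

∂g/∂v = 4v + 3t + 2 = 0 and ∂g/∂t = 3v + 4t - 2 = 0, so (v, t) = (-2, 2).
The Hessian has g_{vv} = 4, g_{tt} = 4, g_{vt} = 3, giving D = 7 > 0 with g_{vv} > 0, so the point is a local minimum.
g(-2, 2) = -11.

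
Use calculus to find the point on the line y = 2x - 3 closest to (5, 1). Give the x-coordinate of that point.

13/5

Minimize D(x)^2 = (x - 5)^2 + (2x - 4)^2.
d/dx[D^2] = 2(x - 5) + 2·2·(2x - 4) = 0 ⇒ x = 13/5.
Then y = 11/5 and the distance is √(36/5) ≈ 2.6833.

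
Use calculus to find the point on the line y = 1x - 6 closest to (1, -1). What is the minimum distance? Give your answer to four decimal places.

Minimize D(x)^2 = (x - 1)^2 + (x - 5)^2.
d/dx[D^2] = 2(x - 1) + 2·1·(x - 5) = 0 ⇒ x = 3.
Then y = -3 and the distance is √(8) ≈ 2.8284.

2.8284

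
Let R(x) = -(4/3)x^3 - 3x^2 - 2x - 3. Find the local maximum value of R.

Critical points: R'(x) = -4x^2 - 6x - 2 vanishes at x = -1, -1/2.
Since R''(x) = -8x - 6, we get R''(-1) = 2 > 0 ⇒ local minimum; R''(-1/2) = -2 < 0 ⇒ local maximum.
So the local maximum value is R(-1/2) = -31/12.

-31/12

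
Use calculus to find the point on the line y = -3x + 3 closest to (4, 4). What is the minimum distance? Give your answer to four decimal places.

Minimize D(x)^2 = (x - 4)^2 + (-3x - 1)^2.
d/dx[D^2] = 2(x - 4) + 2·(-3)·(-3x - 1) = 0 ⇒ x = 1/10.
Then y = 27/10 and the distance is √(169/10) ≈ 4.1110.

4.1110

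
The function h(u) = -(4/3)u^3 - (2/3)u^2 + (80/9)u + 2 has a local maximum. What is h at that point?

h'(u) = -4u^2 - (4/3)u + 80/9 = 0 at u = -5/3, 4/3.
Second-derivative test with h''(u) = -8u - 4/3: h''(-5/3) = 12 > 0 ⇒ local minimum; h''(4/3) = -12 < 0 ⇒ local maximum.
Thus h has its local maximum at u = 4/3, with value 770/81.

770/81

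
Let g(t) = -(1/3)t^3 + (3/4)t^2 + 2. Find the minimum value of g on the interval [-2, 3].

The derivative is -t^2 + (3/2)t, which vanishes at t = 0 and t = 3/2.
Candidates: g(-2) = 23/3, g(0) = 2, g(3/2) = 41/16, g(3) = -1/4.
The minimum over the interval is -1/4, attained at t = 3.

-1/4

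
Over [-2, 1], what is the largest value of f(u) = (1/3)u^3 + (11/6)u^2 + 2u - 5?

The derivative is u^2 + (11/3)u + 2, whose only zero in [-2, 1] is u = -2/3.
Evaluating at the critical points and endpoints: f(-2) = -13/3, f(-2/3) = -455/81, f(1) = -5/6.
The maximum over the interval is -5/6, attained at u = 1.

-5/6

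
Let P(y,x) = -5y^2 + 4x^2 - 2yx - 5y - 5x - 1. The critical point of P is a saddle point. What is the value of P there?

-59/84

∂P/∂y = -10y - 2x - 5 = 0 and ∂P/∂x = -2y + 8x - 5 = 0, so (y, x) = (-25/42, 10/21).
The Hessian has P_{yy} = -10, P_{xx} = 8, P_{yx} = -2, giving D = -84 < 0, so the point is a saddle point.
P(-25/42, 10/21) = -59/84.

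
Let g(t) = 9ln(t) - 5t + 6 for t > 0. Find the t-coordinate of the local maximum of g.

9/5

g'(t) = 9/t − 5 = 0 gives t = 9/5.
g''(t) = -9/t², which is negative for t > 0, so this is a local maximum.
g(9/5) = 9·ln(9/5) - 9 + 6 ≈ 2.2901.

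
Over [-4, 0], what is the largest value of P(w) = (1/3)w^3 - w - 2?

-4/3

P'(w) = w^2 - 1, whose only zero in [-4, 0] is w = -1.
Evaluating at the critical points and endpoints: P(-4) = -58/3, P(-1) = -4/3, P(0) = -2.
The maximum over the interval is -4/3, attained at w = -1.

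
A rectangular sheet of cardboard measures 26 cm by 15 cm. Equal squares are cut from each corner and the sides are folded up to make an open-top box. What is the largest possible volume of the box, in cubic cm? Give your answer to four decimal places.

With cut size x, the volume is V(x) = x(26 − 2x)(15 − 2x) for 0 < x < 7.5.
V'(x) = 12x^2 − 164x + 390. Setting V'(x) = 0 gives x ≈ 3.0658 (the root in (0, 7.5)).
V''(x) = 24x − 164 is negative there, so this is the maximum; V ≈ 540.1968.

540.1968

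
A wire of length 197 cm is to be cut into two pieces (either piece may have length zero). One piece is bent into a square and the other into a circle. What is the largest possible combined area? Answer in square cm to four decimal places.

3088.3221

Let x be the length used for the square. Square side x/4; circle radius (197−x)/(2π).
A(x) = (x/4)² + π·((197−x)/(2π))² = x²/16 + (197−x)²/(4π) for 0 ≤ x ≤ 197. A'(x) = x/8 − (197−x)/(2π) = 0 gives x = 4·197/(π+4) ≈ 110.3395.
A'' > 0, so the interior critical point is a minimum; the maximum is at an endpoint. A(0) = 3088.3221 and A(197) = 2425.5625, so the largest area is 3088.3221.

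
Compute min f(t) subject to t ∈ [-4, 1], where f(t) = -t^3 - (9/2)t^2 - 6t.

-23/2

The derivative is -3t^2 - 9t - 6, which vanishes at t = -2 and t = -1.
Compare values at every candidate in [-4, 1]: f(-4) = 16, f(-2) = 2, f(-1) = 5/2, f(1) = -23/2.
The minimum over the interval is -23/2, attained at t = 1.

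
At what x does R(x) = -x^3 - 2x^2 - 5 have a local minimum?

Critical points: R'(x) = -3x^2 - 4x vanishes at x = -4/3, 0.
Second-derivative test with R''(x) = -6x - 4: R''(-4/3) = 4 > 0 ⇒ local minimum; R''(0) = -4 < 0 ⇒ local maximum.
The local minimum is R(-4/3) = -167/27.

-4/3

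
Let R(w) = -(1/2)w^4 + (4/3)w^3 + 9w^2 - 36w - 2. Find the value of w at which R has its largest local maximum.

Critical points: R'(w) = -2w^3 + 4w^2 + 18w - 36 vanishes at w = -3, 2, 3.
Since R''(w) = -6w^2 + 8w + 18, we get R''(-3) = -60 < 0 ⇒ local maximum; R''(2) = 10 > 0 ⇒ local minimum; R''(3) = -12 < 0 ⇒ local maximum.
The largest local maximum is R(-3) = 221/2.

-3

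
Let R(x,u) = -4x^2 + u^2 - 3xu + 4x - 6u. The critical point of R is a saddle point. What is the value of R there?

∂R/∂x = -8x - 3u + 4 = 0 and ∂R/∂u = -3x + 2u - 6 = 0, so (x, u) = (-2/5, 12/5).
The Hessian has R_{xx} = -8, R_{uu} = 2, R_{xu} = -3, giving D = -25 < 0, so the point is a saddle point.
R(-2/5, 12/5) = -8.

-8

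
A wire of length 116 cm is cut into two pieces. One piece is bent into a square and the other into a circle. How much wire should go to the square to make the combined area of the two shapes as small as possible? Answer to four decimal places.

64.9715

Let x be the length used for the square. Square side x/4; circle radius (116−x)/(2π).
A(x) = (x/4)² + π·((116−x)/(2π))² = x²/16 + (116−x)²/(4π) for 0 ≤ x ≤ 116. A'(x) = x/8 − (116−x)/(2π) = 0 gives x = 4·116/(π+4) ≈ 64.9715.
A'' = 1/8 + 1/(2π) > 0, so this gives the minimum combined area; x ≈ 64.9715 cm to the square.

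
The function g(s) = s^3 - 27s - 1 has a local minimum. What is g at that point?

Critical points: g'(s) = 3s^2 - 27 vanishes at s = -3, 3.
Since g''(s) = 6s, we get g''(-3) = -18 < 0 ⇒ local maximum; g''(3) = 18 > 0 ⇒ local minimum.
So the local minimum value is g(3) = -55.

-55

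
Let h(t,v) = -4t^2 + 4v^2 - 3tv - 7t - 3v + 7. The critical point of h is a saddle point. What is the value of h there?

∂h/∂t = -8t - 3v - 7 = 0 and ∂h/∂v = -3t + 8v - 3 = 0, so (t, v) = (-65/73, 3/73).
The Hessian has h_{tt} = -8, h_{vv} = 8, h_{tv} = -3, giving D = -73 < 0, so the point is a saddle point.
h(-65/73, 3/73) = 734/73.

734/73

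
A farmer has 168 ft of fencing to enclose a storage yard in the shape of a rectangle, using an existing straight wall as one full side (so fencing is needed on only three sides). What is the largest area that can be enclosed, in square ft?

Let the sides perpendicular to the wall have length x and the parallel side y, so 2x + y = 168 and the area is A = xy = x(168 − 2x).
A'(x) = 168 − 4x = 0 gives x = 42, and A''(x) = −4 < 0 confirms a maximum.
Then y = 168 − 2·42 = 84 and A = 3528.

3528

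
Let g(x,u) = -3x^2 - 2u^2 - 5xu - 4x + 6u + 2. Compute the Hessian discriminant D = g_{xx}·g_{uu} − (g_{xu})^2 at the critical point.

-1

∂g/∂x = -6x - 5u - 4 = 0 and ∂g/∂u = -5x - 4u + 6 = 0, so (x, u) = (46, -56).
The Hessian has g_{xx} = -6, g_{uu} = -4, g_{xu} = -5, giving D = -1 < 0, so the point is a saddle point.
D = (-6)·(-4) − (-5)^2 = -1.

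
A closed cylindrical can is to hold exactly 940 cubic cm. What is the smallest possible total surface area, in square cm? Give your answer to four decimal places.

531.2103

With radius r and height h, πr²h = 940 so h = 940/(πr²), and S(r) = 2πr² + 2πrh = 2πr² + 2·940/r.
S'(r) = 4πr − 2·940/r² = 0 ⇒ r³ = 940/(2π), so r ≈ 5.3086 and h = 2r ≈ 10.6173.
S''(r) = 4π + 4·940/r³ > 0, so this is the minimum; S ≈ 531.2103.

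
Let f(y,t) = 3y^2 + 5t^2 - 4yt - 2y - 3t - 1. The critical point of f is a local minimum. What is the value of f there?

∂f/∂y = 6y - 4t - 2 = 0 and ∂f/∂t = -4y + 10t - 3 = 0, so (y, t) = (8/11, 13/22).
The Hessian has f_{yy} = 6, f_{tt} = 10, f_{yt} = -4, giving D = 44 > 0 with f_{yy} > 0, so the point is a local minimum.
f(8/11, 13/22) = -115/44.

-115/44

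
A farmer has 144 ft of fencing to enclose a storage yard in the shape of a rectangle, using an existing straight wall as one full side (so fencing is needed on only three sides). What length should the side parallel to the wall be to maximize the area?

72

Let the sides perpendicular to the wall have length x and the parallel side y, so 2x + y = 144 and the area is A = xy = x(144 − 2x).
A'(x) = 144 − 4x = 0 gives x = 36, and A''(x) = −4 < 0 confirms a maximum.
Then y = 144 − 2·36 = 72 and A = 2592.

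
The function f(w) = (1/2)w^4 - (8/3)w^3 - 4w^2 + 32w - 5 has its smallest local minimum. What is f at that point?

f'(w) = 2w^3 - 8w^2 - 8w + 32 = 0 at w = -2, 2, 4.
f''(w) = 6w^2 - 16w - 8. f''(-2) = 48 > 0 ⇒ local minimum; f''(2) = -16 < 0 ⇒ local maximum; f''(4) = 24 > 0 ⇒ local minimum.
So the smallest local minimum value is f(-2) = -167/3.

-167/3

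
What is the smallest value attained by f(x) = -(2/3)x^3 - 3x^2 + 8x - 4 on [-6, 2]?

-124/3

f'(x) = -2x^2 - 6x + 8, which vanishes at x = -4 and x = 1.
Candidates: f(-6) = -16, f(-4) = -124/3, f(1) = 1/3, f(2) = -16/3.
The minimum over the interval is -124/3, attained at x = -4.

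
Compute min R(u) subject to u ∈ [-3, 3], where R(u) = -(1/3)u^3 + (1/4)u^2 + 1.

R'(u) = -u^2 + (1/2)u, which vanishes at u = 0 and u = 1/2.
Evaluating at the critical points and endpoints: R(-3) = 49/4, R(0) = 1, R(1/2) = 49/48, R(3) = -23/4.
So the minimum is R(3) = -23/4.

-23/4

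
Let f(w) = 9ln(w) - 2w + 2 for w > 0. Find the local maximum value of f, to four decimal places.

6.5367

f'(w) = 9/w − 2 = 0 gives w = 9/2.
f''(w) = -9/w², which is negative for w > 0, so this is a local maximum.
f(9/2) = 9·ln(9/2) - 9 + 2 ≈ 6.5367.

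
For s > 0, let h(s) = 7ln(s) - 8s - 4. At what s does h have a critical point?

7/8

h'(s) = 7/s − 8 = 0 gives s = 7/8.
h''(s) = -7/s², which is negative for s > 0, so this is a local maximum.
h(7/8) = 7·ln(7/8) - 7 - 4 ≈ -11.9347.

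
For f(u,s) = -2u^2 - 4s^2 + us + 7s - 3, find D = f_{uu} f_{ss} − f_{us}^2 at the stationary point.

31

∂f/∂u = -4u + s = 0 and ∂f/∂s = u - 8s + 7 = 0, so (u, s) = (7/31, 28/31).
The Hessian has f_{uu} = -4, f_{ss} = -8, f_{us} = 1, giving D = 31 > 0 with f_{uu} < 0, so the point is a local maximum.
D = (-4)·(-8) − (1)^2 = 31.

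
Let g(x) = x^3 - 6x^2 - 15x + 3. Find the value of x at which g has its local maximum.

Critical points: g'(x) = 3x^2 - 12x - 15 vanishes at x = -1, 5.
Second-derivative test with g''(x) = 6x - 12: g''(-1) = -18 < 0 ⇒ local maximum; g''(5) = 18 > 0 ⇒ local minimum.
So the local maximum value is g(-1) = 11.

-1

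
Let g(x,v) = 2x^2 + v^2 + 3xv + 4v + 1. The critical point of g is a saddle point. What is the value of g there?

33

∂g/∂x = 4x + 3v = 0 and ∂g/∂v = 3x + 2v + 4 = 0, so (x, v) = (-12, 16).
The Hessian has g_{xx} = 4, g_{vv} = 2, g_{xv} = 3, giving D = -1 < 0, so the point is a saddle point.
g(-12, 16) = 33.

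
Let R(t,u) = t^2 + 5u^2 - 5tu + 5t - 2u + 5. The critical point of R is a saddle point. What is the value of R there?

∂R/∂t = 2t - 5u + 5 = 0 and ∂R/∂u = -5t + 10u - 2 = 0, so (t, u) = (8, 21/5).
The Hessian has R_{tt} = 2, R_{uu} = 10, R_{tu} = -5, giving D = -5 < 0, so the point is a saddle point.
R(8, 21/5) = 104/5.

104/5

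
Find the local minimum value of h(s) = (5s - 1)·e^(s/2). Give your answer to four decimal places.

-4.0657

h'(s) = 5·e^(s/2) + (5s - 1)·(1/2)·e^(s/2) = ((5/2)s + 9/2)·e^(s/2). Since e^(s/2) > 0, the only critical point is s = -9/5.
h''(-9/5) has the same sign as 5/2 > 0, so this is a local minimum.
h(-9/5) = (-10)·e^(-9/10) ≈ -4.0657.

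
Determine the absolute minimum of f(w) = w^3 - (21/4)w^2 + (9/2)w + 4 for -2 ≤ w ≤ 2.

The derivative is 3w^2 - (21/2)w + 9/2, whose only zero in [-2, 2] is w = 1/2.
Evaluating at the critical points and endpoints: f(-2) = -34,  f(1/2) = 81/16,  f(2) = 0.
So the minimum is f(-2) = -34.

-34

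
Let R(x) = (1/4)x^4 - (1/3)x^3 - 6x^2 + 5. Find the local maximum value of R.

5

R'(x) = x^3 - x^2 - 12x = 0 at x = -3, 0, 4.
Since R''(x) = 3x^2 - 2x - 12, we get R''(-3) = 21 > 0 ⇒ local minimum; R''(0) = -12 < 0 ⇒ local maximum; R''(4) = 28 > 0 ⇒ local minimum.
The local maximum is R(0) = 5.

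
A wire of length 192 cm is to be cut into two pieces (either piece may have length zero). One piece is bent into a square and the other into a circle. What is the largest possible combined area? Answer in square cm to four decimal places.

Let x be the length used for the square. Square side x/4; circle radius (192−x)/(2π).
A(x) = (x/4)² + π·((192−x)/(2π))² = x²/16 + (192−x)²/(4π) for 0 ≤ x ≤ 192. A'(x) = x/8 − (192−x)/(2π) = 0 gives x = 4·192/(π+4) ≈ 107.5390.
A'' > 0, so the interior critical point is a minimum; the maximum is at an endpoint. A(0) = 2933.5439 and A(192) = 2304.0000, so the largest area is 2933.5439.

2933.5439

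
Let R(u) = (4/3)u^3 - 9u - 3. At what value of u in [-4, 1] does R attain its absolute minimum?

-4

Differentiating, R'(u) = 4u^2 - 9; whose only zero in [-4, 1] is u = -3/2.
Candidates: R(-4) = -157/3,  R(-3/2) = 6,  R(1) = -32/3.
The minimum over the interval is -157/3, attained at u = -4.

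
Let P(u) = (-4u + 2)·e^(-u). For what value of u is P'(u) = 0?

P'(u) = (-4)·e^(-u) + (-4u + 2)·(-1)·e^(-u) = (4u - 6)·e^(-u). Since e^(-u) > 0, the only critical point is u = 3/2.
P''(3/2) has the same sign as 4 > 0, so this is a local minimum.
P(3/2) = (-4)·e^(-3/2) ≈ -0.8925.

3/2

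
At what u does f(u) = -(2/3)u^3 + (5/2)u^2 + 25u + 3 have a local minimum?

-5/2

f'(u) = -2u^2 + 5u + 25. Setting f'(u) = 0 gives u ∈ {-5/2, 5}.
f''(u) = -4u + 5. f''(-5/2) = 15 > 0 ⇒ local minimum; f''(5) = -15 < 0 ⇒ local maximum.
Thus f has its local minimum at u = -5/2, with value -803/24.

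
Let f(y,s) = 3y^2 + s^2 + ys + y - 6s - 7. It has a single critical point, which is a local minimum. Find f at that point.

∂f/∂y = 6y + s + 1 = 0 and ∂f/∂s = y + 2s - 6 = 0, so (y, s) = (-8/11, 37/11).
The Hessian has f_{yy} = 6, f_{ss} = 2, f_{ys} = 1, giving D = 11 > 0 with f_{yy} > 0, so the point is a local minimum.
f(-8/11, 37/11) = -192/11.

-192/11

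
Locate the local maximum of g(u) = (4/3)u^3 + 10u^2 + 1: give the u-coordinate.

-5

Critical points: g'(u) = 4u^2 + 20u vanishes at u = -5, 0.
Since g''(u) = 8u + 20, we get g''(-5) = -20 < 0 ⇒ local maximum; g''(0) = 20 > 0 ⇒ local minimum.
The local maximum is g(-5) = 253/3.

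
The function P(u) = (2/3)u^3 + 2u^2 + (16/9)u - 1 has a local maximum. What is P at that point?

-113/81

Critical points: P'(u) = 2u^2 + 4u + 16/9 vanishes at u = -4/3, -2/3.
P''(u) = 4u + 4. P''(-4/3) = -4/3 < 0 ⇒ local maximum; P''(-2/3) = 4/3 > 0 ⇒ local minimum.
So the local maximum value is P(-4/3) = -113/81.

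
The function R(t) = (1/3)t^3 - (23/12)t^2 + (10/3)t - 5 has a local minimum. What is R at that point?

Critical points: R'(t) = t^2 - (23/6)t + 10/3 vanishes at t = 4/3, 5/2.
R''(t) = 2t - 23/6. R''(4/3) = -7/6 < 0 ⇒ local maximum; R''(5/2) = 7/6 > 0 ⇒ local minimum.
So the local minimum value is R(5/2) = -55/16.

-55/16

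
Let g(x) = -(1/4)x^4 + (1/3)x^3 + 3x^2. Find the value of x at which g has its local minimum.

0

g'(x) = -x^3 + x^2 + 6x. Setting g'(x) = 0 gives x ∈ {-2, 0, 3}.
Second-derivative test with g''(x) = -3x^2 + 2x + 6: g''(-2) = -10 < 0 ⇒ local maximum; g''(0) = 6 > 0 ⇒ local minimum; g''(3) = -15 < 0 ⇒ local maximum.
So the local minimum value is g(0) = 0.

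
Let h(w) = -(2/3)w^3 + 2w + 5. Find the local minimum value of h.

h'(w) = -2w^2 + 2. Setting h'(w) = 0 gives w ∈ {-1, 1}.
Second-derivative test with h''(w) = -4w: h''(-1) = 4 > 0 ⇒ local minimum; h''(1) = -4 < 0 ⇒ local maximum.
The local minimum is h(-1) = 11/3.

11/3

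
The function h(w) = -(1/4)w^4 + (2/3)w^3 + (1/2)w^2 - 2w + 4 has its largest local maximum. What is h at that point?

67/12

h'(w) = -w^3 + 2w^2 + w - 2. Setting h'(w) = 0 gives w ∈ {-1, 1, 2}.
h''(w) = -3w^2 + 4w + 1. h''(-1) = -6 < 0 ⇒ local maximum; h''(1) = 2 > 0 ⇒ local minimum; h''(2) = -3 < 0 ⇒ local maximum.
The largest local maximum is h(-1) = 67/12.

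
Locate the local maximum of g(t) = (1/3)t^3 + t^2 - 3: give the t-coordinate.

g'(t) = t^2 + 2t = 0 at t = -2, 0.
g''(t) = 2t + 2. g''(-2) = -2 < 0 ⇒ local maximum; g''(0) = 2 > 0 ⇒ local minimum.
Thus g has its local maximum at t = -2, with value -5/3.

-2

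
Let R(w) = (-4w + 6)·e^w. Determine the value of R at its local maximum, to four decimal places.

6.5949

By the product rule, R'(w) = (-4w + 2)·e^w. Since e^w > 0, the only critical point is w = 1/2.
R''(1/2) has the same sign as -4 < 0, so this is a local maximum.
R(1/2) = (4)·e^(1/2) ≈ 6.5949.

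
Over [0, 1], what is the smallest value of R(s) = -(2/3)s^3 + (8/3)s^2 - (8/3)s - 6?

The derivative is -2s^2 + (16/3)s - 8/3, whose only zero in [0, 1] is s = 2/3.
Candidates: R(0) = -6,  R(2/3) = -550/81,  R(1) = -20/3.
Hence the absolute minimum is -550/81 at s = 2/3.

-550/81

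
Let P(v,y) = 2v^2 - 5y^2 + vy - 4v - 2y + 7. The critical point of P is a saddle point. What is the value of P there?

207/41

∂P/∂v = 4v + y - 4 = 0 and ∂P/∂y = v - 10y - 2 = 0, so (v, y) = (42/41, -4/41).
The Hessian has P_{vv} = 4, P_{yy} = -10, P_{vy} = 1, giving D = -41 < 0, so the point is a saddle point.
P(42/41, -4/41) = 207/41.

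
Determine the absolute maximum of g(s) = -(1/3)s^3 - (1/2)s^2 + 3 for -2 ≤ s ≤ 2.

11/3

Differentiating, g'(s) = -s^2 - s; which vanishes at s = -1 and s = 0.
Compare values at every candidate in [-2, 2]: g(-2) = 11/3; g(-1) = 17/6; g(0) = 3; g(2) = -5/3.
Hence the absolute maximum is 11/3 at s = -2.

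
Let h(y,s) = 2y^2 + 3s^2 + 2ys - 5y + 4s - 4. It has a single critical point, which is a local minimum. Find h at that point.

-227/20

∂h/∂y = 4y + 2s - 5 = 0 and ∂h/∂s = 2y + 6s + 4 = 0, so (y, s) = (19/10, -13/10).
The Hessian has h_{yy} = 4, h_{ss} = 6, h_{ys} = 2, giving D = 20 > 0 with h_{yy} > 0, so the point is a local minimum.
h(19/10, -13/10) = -227/20.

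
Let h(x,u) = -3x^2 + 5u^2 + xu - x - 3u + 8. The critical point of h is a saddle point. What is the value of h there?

463/61

∂h/∂x = -6x + u - 1 = 0 and ∂h/∂u = x + 10u - 3 = 0, so (x, u) = (-7/61, 19/61).
The Hessian has h_{xx} = -6, h_{uu} = 10, h_{xu} = 1, giving D = -61 < 0, so the point is a saddle point.
h(-7/61, 19/61) = 463/61.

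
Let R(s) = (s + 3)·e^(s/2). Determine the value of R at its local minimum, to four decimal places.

R'(s) = 1·e^(s/2) + (s + 3)·(1/2)·e^(s/2) = ((1/2)s + 5/2)·e^(s/2). Since e^(s/2) > 0, the only critical point is s = -5.
R''(-5) has the same sign as 1/2 > 0, so this is a local minimum.
R(-5) = (-2)·e^(-5/2) ≈ -0.1642.

-0.1642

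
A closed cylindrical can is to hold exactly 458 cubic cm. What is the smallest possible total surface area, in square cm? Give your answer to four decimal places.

With radius r and height h, πr²h = 458 so h = 458/(πr²), and S(r) = 2πr² + 2πrh = 2πr² + 2·458/r.
S'(r) = 4πr − 2·458/r² = 0 ⇒ r³ = 458/(2π), so r ≈ 4.1773 and h = 2r ≈ 8.3546.
S''(r) = 4π + 4·458/r³ > 0, so this is the minimum; S ≈ 328.9209.

328.9209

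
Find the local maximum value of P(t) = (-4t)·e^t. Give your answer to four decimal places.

1.4715

Differentiating with the product rule gives P'(t) = (-4t - 4)·e^t. Since e^t > 0, the only critical point is t = -1.
P''(-1) has the same sign as -4 < 0, so this is a local maximum.
P(-1) = (4)·e^(-1) ≈ 1.4715.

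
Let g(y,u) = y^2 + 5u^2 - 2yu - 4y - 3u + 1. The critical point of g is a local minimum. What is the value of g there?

∂g/∂y = 2y - 2u - 4 = 0 and ∂g/∂u = -2y + 10u - 3 = 0, so (y, u) = (23/8, 7/8).
The Hessian has g_{yy} = 2, g_{uu} = 10, g_{yu} = -2, giving D = 16 > 0 with g_{yy} > 0, so the point is a local minimum.
g(23/8, 7/8) = -97/16.

-97/16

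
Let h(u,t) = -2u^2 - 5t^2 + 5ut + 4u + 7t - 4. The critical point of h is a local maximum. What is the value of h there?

∂h/∂u = -4u + 5t + 4 = 0 and ∂h/∂t = 5u - 10t + 7 = 0, so (u, t) = (5, 16/5).
The Hessian has h_{uu} = -4, h_{tt} = -10, h_{ut} = 5, giving D = 15 > 0 with h_{uu} < 0, so the point is a local maximum.
h(5, 16/5) = 86/5.

86/5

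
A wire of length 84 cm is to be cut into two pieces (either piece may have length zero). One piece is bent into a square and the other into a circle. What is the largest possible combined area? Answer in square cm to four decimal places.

561.4986

Let x be the length used for the square. Square side x/4; circle radius (84−x)/(2π).
A(x) = (x/4)² + π·((84−x)/(2π))² = x²/16 + (84−x)²/(4π) for 0 ≤ x ≤ 84. A'(x) = x/8 − (84−x)/(2π) = 0 gives x = 4·84/(π+4) ≈ 47.0483.
A'' > 0, so the interior critical point is a minimum; the maximum is at an endpoint. A(0) = 561.4986 and A(84) = 441.0000, so the largest area is 561.4986.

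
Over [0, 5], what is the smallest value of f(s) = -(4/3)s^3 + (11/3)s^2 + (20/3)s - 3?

The derivative is -4s^2 + (22/3)s + 20/3, whose only zero in [0, 5] is s = 5/2.
Compare values at every candidate in [0, 5]: f(0) = -3, f(5/2) = 63/4, f(5) = -134/3.
The minimum over the interval is -134/3, attained at s = 5.

-134/3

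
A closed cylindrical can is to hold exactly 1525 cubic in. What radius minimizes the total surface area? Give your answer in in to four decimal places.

6.2378

With radius r and height h, πr²h = 1525 so h = 1525/(πr²), and S(r) = 2πr² + 2πrh = 2πr² + 2·1525/r.
S'(r) = 4πr − 2·1525/r² = 0 ⇒ r³ = 1525/(2π), so r ≈ 6.2378 and h = 2r ≈ 12.4756.
S''(r) = 4π + 4·1525/r³ > 0, so this is the minimum; S ≈ 733.4341.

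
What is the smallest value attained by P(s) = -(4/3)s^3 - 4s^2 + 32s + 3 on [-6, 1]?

-311/3

Differentiating, P'(s) = -4s^2 - 8s + 32; whose only zero in [-6, 1] is s = -4.
Evaluating at the critical points and endpoints: P(-6) = -45; P(-4) = -311/3; P(1) = 89/3.
The minimum over the interval is -311/3, attained at s = -4.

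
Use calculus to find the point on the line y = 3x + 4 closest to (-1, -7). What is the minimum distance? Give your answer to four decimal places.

2.5298

Minimize D(x)^2 = (x + 1)^2 + (3x + 11)^2.
d/dx[D^2] = 2(x + 1) + 2·3·(3x + 11) = 0 ⇒ x = -17/5.
Then y = -31/5 and the distance is √(32/5) ≈ 2.5298.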